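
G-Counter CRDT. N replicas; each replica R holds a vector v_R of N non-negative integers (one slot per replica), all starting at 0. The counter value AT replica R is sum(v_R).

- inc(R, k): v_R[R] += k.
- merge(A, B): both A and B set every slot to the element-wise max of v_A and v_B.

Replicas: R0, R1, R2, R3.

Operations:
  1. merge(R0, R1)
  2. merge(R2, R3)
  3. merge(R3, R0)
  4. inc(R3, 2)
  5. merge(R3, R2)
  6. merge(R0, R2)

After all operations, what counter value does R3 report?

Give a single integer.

Answer: 2

Derivation:
Op 1: merge R0<->R1 -> R0=(0,0,0,0) R1=(0,0,0,0)
Op 2: merge R2<->R3 -> R2=(0,0,0,0) R3=(0,0,0,0)
Op 3: merge R3<->R0 -> R3=(0,0,0,0) R0=(0,0,0,0)
Op 4: inc R3 by 2 -> R3=(0,0,0,2) value=2
Op 5: merge R3<->R2 -> R3=(0,0,0,2) R2=(0,0,0,2)
Op 6: merge R0<->R2 -> R0=(0,0,0,2) R2=(0,0,0,2)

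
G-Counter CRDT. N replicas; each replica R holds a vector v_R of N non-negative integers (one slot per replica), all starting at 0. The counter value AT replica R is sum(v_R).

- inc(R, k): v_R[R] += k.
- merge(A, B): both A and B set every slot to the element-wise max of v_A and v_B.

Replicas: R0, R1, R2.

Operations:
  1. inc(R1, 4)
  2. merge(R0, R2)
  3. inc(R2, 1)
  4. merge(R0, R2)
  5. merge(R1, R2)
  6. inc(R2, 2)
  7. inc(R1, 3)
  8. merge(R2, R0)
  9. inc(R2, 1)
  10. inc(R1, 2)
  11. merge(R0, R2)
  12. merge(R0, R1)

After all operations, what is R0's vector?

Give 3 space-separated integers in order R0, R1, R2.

Op 1: inc R1 by 4 -> R1=(0,4,0) value=4
Op 2: merge R0<->R2 -> R0=(0,0,0) R2=(0,0,0)
Op 3: inc R2 by 1 -> R2=(0,0,1) value=1
Op 4: merge R0<->R2 -> R0=(0,0,1) R2=(0,0,1)
Op 5: merge R1<->R2 -> R1=(0,4,1) R2=(0,4,1)
Op 6: inc R2 by 2 -> R2=(0,4,3) value=7
Op 7: inc R1 by 3 -> R1=(0,7,1) value=8
Op 8: merge R2<->R0 -> R2=(0,4,3) R0=(0,4,3)
Op 9: inc R2 by 1 -> R2=(0,4,4) value=8
Op 10: inc R1 by 2 -> R1=(0,9,1) value=10
Op 11: merge R0<->R2 -> R0=(0,4,4) R2=(0,4,4)
Op 12: merge R0<->R1 -> R0=(0,9,4) R1=(0,9,4)

Answer: 0 9 4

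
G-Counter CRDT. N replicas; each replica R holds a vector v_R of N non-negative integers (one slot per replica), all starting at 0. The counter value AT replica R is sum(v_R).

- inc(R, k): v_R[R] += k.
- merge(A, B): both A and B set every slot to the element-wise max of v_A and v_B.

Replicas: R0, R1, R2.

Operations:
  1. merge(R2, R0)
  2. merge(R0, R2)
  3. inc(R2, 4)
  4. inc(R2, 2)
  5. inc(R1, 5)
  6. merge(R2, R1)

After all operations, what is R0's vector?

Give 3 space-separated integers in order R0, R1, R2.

Answer: 0 0 0

Derivation:
Op 1: merge R2<->R0 -> R2=(0,0,0) R0=(0,0,0)
Op 2: merge R0<->R2 -> R0=(0,0,0) R2=(0,0,0)
Op 3: inc R2 by 4 -> R2=(0,0,4) value=4
Op 4: inc R2 by 2 -> R2=(0,0,6) value=6
Op 5: inc R1 by 5 -> R1=(0,5,0) value=5
Op 6: merge R2<->R1 -> R2=(0,5,6) R1=(0,5,6)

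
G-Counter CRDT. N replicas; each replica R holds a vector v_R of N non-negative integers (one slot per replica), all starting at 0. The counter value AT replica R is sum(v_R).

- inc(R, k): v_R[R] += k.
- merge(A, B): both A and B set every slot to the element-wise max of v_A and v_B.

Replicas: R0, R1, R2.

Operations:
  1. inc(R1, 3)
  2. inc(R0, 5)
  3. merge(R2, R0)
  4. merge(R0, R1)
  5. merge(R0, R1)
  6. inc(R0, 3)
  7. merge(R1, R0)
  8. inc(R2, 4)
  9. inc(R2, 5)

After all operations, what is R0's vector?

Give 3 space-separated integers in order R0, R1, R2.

Op 1: inc R1 by 3 -> R1=(0,3,0) value=3
Op 2: inc R0 by 5 -> R0=(5,0,0) value=5
Op 3: merge R2<->R0 -> R2=(5,0,0) R0=(5,0,0)
Op 4: merge R0<->R1 -> R0=(5,3,0) R1=(5,3,0)
Op 5: merge R0<->R1 -> R0=(5,3,0) R1=(5,3,0)
Op 6: inc R0 by 3 -> R0=(8,3,0) value=11
Op 7: merge R1<->R0 -> R1=(8,3,0) R0=(8,3,0)
Op 8: inc R2 by 4 -> R2=(5,0,4) value=9
Op 9: inc R2 by 5 -> R2=(5,0,9) value=14

Answer: 8 3 0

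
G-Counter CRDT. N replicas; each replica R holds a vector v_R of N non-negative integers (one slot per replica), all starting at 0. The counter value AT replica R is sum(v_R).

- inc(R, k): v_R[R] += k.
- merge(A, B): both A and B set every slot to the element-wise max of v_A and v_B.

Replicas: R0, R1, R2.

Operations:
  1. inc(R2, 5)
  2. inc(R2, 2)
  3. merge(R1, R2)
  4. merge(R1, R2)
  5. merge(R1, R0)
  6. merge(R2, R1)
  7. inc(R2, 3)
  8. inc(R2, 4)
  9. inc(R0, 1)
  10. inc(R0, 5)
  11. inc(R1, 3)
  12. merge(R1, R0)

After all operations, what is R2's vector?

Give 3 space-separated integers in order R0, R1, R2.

Answer: 0 0 14

Derivation:
Op 1: inc R2 by 5 -> R2=(0,0,5) value=5
Op 2: inc R2 by 2 -> R2=(0,0,7) value=7
Op 3: merge R1<->R2 -> R1=(0,0,7) R2=(0,0,7)
Op 4: merge R1<->R2 -> R1=(0,0,7) R2=(0,0,7)
Op 5: merge R1<->R0 -> R1=(0,0,7) R0=(0,0,7)
Op 6: merge R2<->R1 -> R2=(0,0,7) R1=(0,0,7)
Op 7: inc R2 by 3 -> R2=(0,0,10) value=10
Op 8: inc R2 by 4 -> R2=(0,0,14) value=14
Op 9: inc R0 by 1 -> R0=(1,0,7) value=8
Op 10: inc R0 by 5 -> R0=(6,0,7) value=13
Op 11: inc R1 by 3 -> R1=(0,3,7) value=10
Op 12: merge R1<->R0 -> R1=(6,3,7) R0=(6,3,7)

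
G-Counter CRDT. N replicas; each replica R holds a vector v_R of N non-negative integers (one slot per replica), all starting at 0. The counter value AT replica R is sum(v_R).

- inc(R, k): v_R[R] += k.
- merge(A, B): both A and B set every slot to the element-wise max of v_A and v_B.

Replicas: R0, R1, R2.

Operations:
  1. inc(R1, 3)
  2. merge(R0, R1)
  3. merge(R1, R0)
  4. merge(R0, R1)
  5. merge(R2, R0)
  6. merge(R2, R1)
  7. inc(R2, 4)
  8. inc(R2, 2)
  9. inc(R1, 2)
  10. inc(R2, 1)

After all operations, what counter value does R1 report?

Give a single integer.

Op 1: inc R1 by 3 -> R1=(0,3,0) value=3
Op 2: merge R0<->R1 -> R0=(0,3,0) R1=(0,3,0)
Op 3: merge R1<->R0 -> R1=(0,3,0) R0=(0,3,0)
Op 4: merge R0<->R1 -> R0=(0,3,0) R1=(0,3,0)
Op 5: merge R2<->R0 -> R2=(0,3,0) R0=(0,3,0)
Op 6: merge R2<->R1 -> R2=(0,3,0) R1=(0,3,0)
Op 7: inc R2 by 4 -> R2=(0,3,4) value=7
Op 8: inc R2 by 2 -> R2=(0,3,6) value=9
Op 9: inc R1 by 2 -> R1=(0,5,0) value=5
Op 10: inc R2 by 1 -> R2=(0,3,7) value=10

Answer: 5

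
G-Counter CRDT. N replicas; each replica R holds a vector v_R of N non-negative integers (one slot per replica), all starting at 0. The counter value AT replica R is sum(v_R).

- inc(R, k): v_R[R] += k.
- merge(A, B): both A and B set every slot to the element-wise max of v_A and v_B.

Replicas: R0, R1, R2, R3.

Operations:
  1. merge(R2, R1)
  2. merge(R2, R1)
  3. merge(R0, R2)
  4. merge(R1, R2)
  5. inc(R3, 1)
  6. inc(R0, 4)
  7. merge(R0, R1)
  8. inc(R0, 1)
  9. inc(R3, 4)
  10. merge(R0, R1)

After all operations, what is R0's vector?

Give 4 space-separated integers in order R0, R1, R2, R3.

Op 1: merge R2<->R1 -> R2=(0,0,0,0) R1=(0,0,0,0)
Op 2: merge R2<->R1 -> R2=(0,0,0,0) R1=(0,0,0,0)
Op 3: merge R0<->R2 -> R0=(0,0,0,0) R2=(0,0,0,0)
Op 4: merge R1<->R2 -> R1=(0,0,0,0) R2=(0,0,0,0)
Op 5: inc R3 by 1 -> R3=(0,0,0,1) value=1
Op 6: inc R0 by 4 -> R0=(4,0,0,0) value=4
Op 7: merge R0<->R1 -> R0=(4,0,0,0) R1=(4,0,0,0)
Op 8: inc R0 by 1 -> R0=(5,0,0,0) value=5
Op 9: inc R3 by 4 -> R3=(0,0,0,5) value=5
Op 10: merge R0<->R1 -> R0=(5,0,0,0) R1=(5,0,0,0)

Answer: 5 0 0 0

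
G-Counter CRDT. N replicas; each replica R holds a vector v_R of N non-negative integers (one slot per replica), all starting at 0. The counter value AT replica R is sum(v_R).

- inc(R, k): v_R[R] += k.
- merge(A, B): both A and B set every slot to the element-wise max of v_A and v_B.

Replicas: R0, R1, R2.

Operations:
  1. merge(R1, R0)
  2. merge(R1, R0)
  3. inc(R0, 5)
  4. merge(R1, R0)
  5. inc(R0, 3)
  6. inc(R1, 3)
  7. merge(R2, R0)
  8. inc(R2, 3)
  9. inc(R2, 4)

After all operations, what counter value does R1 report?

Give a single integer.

Answer: 8

Derivation:
Op 1: merge R1<->R0 -> R1=(0,0,0) R0=(0,0,0)
Op 2: merge R1<->R0 -> R1=(0,0,0) R0=(0,0,0)
Op 3: inc R0 by 5 -> R0=(5,0,0) value=5
Op 4: merge R1<->R0 -> R1=(5,0,0) R0=(5,0,0)
Op 5: inc R0 by 3 -> R0=(8,0,0) value=8
Op 6: inc R1 by 3 -> R1=(5,3,0) value=8
Op 7: merge R2<->R0 -> R2=(8,0,0) R0=(8,0,0)
Op 8: inc R2 by 3 -> R2=(8,0,3) value=11
Op 9: inc R2 by 4 -> R2=(8,0,7) value=15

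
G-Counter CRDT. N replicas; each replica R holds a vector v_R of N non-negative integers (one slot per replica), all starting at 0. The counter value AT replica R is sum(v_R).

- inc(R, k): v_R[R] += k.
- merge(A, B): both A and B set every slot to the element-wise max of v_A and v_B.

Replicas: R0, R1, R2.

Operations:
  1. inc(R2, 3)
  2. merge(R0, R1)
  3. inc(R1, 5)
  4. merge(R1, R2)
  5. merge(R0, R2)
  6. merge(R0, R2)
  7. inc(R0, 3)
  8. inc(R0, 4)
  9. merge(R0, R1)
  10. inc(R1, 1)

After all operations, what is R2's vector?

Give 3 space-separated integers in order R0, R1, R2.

Answer: 0 5 3

Derivation:
Op 1: inc R2 by 3 -> R2=(0,0,3) value=3
Op 2: merge R0<->R1 -> R0=(0,0,0) R1=(0,0,0)
Op 3: inc R1 by 5 -> R1=(0,5,0) value=5
Op 4: merge R1<->R2 -> R1=(0,5,3) R2=(0,5,3)
Op 5: merge R0<->R2 -> R0=(0,5,3) R2=(0,5,3)
Op 6: merge R0<->R2 -> R0=(0,5,3) R2=(0,5,3)
Op 7: inc R0 by 3 -> R0=(3,5,3) value=11
Op 8: inc R0 by 4 -> R0=(7,5,3) value=15
Op 9: merge R0<->R1 -> R0=(7,5,3) R1=(7,5,3)
Op 10: inc R1 by 1 -> R1=(7,6,3) value=16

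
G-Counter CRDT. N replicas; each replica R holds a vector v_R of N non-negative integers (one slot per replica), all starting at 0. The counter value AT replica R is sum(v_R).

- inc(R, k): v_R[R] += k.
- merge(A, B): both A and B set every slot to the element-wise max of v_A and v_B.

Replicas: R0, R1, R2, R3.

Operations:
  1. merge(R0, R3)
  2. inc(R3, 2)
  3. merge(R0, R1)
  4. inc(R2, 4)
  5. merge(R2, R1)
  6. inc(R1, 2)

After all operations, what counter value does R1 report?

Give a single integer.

Answer: 6

Derivation:
Op 1: merge R0<->R3 -> R0=(0,0,0,0) R3=(0,0,0,0)
Op 2: inc R3 by 2 -> R3=(0,0,0,2) value=2
Op 3: merge R0<->R1 -> R0=(0,0,0,0) R1=(0,0,0,0)
Op 4: inc R2 by 4 -> R2=(0,0,4,0) value=4
Op 5: merge R2<->R1 -> R2=(0,0,4,0) R1=(0,0,4,0)
Op 6: inc R1 by 2 -> R1=(0,2,4,0) value=6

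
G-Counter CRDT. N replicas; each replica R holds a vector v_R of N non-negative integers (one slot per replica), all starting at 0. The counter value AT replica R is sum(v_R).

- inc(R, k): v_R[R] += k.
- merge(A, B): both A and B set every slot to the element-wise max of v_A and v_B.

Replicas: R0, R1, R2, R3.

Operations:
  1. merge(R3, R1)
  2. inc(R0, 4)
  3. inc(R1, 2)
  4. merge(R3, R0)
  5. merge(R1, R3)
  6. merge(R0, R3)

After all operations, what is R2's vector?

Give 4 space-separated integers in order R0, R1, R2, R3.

Answer: 0 0 0 0

Derivation:
Op 1: merge R3<->R1 -> R3=(0,0,0,0) R1=(0,0,0,0)
Op 2: inc R0 by 4 -> R0=(4,0,0,0) value=4
Op 3: inc R1 by 2 -> R1=(0,2,0,0) value=2
Op 4: merge R3<->R0 -> R3=(4,0,0,0) R0=(4,0,0,0)
Op 5: merge R1<->R3 -> R1=(4,2,0,0) R3=(4,2,0,0)
Op 6: merge R0<->R3 -> R0=(4,2,0,0) R3=(4,2,0,0)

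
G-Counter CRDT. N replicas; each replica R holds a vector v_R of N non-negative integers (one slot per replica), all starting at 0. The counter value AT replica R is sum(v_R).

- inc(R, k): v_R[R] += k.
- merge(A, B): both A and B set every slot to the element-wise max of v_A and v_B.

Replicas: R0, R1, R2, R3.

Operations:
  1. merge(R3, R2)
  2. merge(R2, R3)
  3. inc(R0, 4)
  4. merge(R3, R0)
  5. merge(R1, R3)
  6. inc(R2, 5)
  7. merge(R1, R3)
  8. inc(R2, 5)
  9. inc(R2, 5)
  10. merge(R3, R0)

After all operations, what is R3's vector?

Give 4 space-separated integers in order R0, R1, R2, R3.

Op 1: merge R3<->R2 -> R3=(0,0,0,0) R2=(0,0,0,0)
Op 2: merge R2<->R3 -> R2=(0,0,0,0) R3=(0,0,0,0)
Op 3: inc R0 by 4 -> R0=(4,0,0,0) value=4
Op 4: merge R3<->R0 -> R3=(4,0,0,0) R0=(4,0,0,0)
Op 5: merge R1<->R3 -> R1=(4,0,0,0) R3=(4,0,0,0)
Op 6: inc R2 by 5 -> R2=(0,0,5,0) value=5
Op 7: merge R1<->R3 -> R1=(4,0,0,0) R3=(4,0,0,0)
Op 8: inc R2 by 5 -> R2=(0,0,10,0) value=10
Op 9: inc R2 by 5 -> R2=(0,0,15,0) value=15
Op 10: merge R3<->R0 -> R3=(4,0,0,0) R0=(4,0,0,0)

Answer: 4 0 0 0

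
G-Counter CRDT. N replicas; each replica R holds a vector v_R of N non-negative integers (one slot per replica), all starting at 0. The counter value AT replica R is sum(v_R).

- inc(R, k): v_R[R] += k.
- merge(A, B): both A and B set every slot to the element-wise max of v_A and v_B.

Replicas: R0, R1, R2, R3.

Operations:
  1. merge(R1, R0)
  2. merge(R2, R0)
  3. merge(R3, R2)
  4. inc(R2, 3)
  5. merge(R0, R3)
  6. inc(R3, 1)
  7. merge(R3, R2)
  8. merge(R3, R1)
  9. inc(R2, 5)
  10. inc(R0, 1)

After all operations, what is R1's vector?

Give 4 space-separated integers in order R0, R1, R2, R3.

Op 1: merge R1<->R0 -> R1=(0,0,0,0) R0=(0,0,0,0)
Op 2: merge R2<->R0 -> R2=(0,0,0,0) R0=(0,0,0,0)
Op 3: merge R3<->R2 -> R3=(0,0,0,0) R2=(0,0,0,0)
Op 4: inc R2 by 3 -> R2=(0,0,3,0) value=3
Op 5: merge R0<->R3 -> R0=(0,0,0,0) R3=(0,0,0,0)
Op 6: inc R3 by 1 -> R3=(0,0,0,1) value=1
Op 7: merge R3<->R2 -> R3=(0,0,3,1) R2=(0,0,3,1)
Op 8: merge R3<->R1 -> R3=(0,0,3,1) R1=(0,0,3,1)
Op 9: inc R2 by 5 -> R2=(0,0,8,1) value=9
Op 10: inc R0 by 1 -> R0=(1,0,0,0) value=1

Answer: 0 0 3 1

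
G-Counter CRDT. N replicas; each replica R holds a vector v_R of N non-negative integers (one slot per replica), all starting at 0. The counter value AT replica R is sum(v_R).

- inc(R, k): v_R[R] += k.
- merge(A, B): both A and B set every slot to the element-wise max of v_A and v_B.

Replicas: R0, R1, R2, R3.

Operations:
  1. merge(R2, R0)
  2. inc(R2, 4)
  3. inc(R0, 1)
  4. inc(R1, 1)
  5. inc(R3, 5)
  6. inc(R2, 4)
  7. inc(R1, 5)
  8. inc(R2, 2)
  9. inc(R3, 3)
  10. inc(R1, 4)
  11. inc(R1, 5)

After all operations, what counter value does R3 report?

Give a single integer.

Answer: 8

Derivation:
Op 1: merge R2<->R0 -> R2=(0,0,0,0) R0=(0,0,0,0)
Op 2: inc R2 by 4 -> R2=(0,0,4,0) value=4
Op 3: inc R0 by 1 -> R0=(1,0,0,0) value=1
Op 4: inc R1 by 1 -> R1=(0,1,0,0) value=1
Op 5: inc R3 by 5 -> R3=(0,0,0,5) value=5
Op 6: inc R2 by 4 -> R2=(0,0,8,0) value=8
Op 7: inc R1 by 5 -> R1=(0,6,0,0) value=6
Op 8: inc R2 by 2 -> R2=(0,0,10,0) value=10
Op 9: inc R3 by 3 -> R3=(0,0,0,8) value=8
Op 10: inc R1 by 4 -> R1=(0,10,0,0) value=10
Op 11: inc R1 by 5 -> R1=(0,15,0,0) value=15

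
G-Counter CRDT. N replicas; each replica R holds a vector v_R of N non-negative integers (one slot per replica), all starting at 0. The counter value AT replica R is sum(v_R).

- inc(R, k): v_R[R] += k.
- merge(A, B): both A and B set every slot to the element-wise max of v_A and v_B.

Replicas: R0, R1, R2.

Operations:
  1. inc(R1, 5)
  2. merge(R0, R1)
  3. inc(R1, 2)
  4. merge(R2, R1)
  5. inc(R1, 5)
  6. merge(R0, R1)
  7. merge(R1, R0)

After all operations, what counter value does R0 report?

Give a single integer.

Op 1: inc R1 by 5 -> R1=(0,5,0) value=5
Op 2: merge R0<->R1 -> R0=(0,5,0) R1=(0,5,0)
Op 3: inc R1 by 2 -> R1=(0,7,0) value=7
Op 4: merge R2<->R1 -> R2=(0,7,0) R1=(0,7,0)
Op 5: inc R1 by 5 -> R1=(0,12,0) value=12
Op 6: merge R0<->R1 -> R0=(0,12,0) R1=(0,12,0)
Op 7: merge R1<->R0 -> R1=(0,12,0) R0=(0,12,0)

Answer: 12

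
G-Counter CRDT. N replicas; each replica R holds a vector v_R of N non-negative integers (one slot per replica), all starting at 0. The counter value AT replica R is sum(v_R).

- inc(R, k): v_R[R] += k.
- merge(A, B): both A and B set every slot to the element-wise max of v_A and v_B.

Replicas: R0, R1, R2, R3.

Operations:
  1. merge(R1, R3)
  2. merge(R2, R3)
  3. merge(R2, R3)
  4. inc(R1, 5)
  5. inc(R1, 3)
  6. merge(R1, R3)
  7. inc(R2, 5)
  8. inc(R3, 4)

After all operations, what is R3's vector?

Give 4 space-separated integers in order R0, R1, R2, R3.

Answer: 0 8 0 4

Derivation:
Op 1: merge R1<->R3 -> R1=(0,0,0,0) R3=(0,0,0,0)
Op 2: merge R2<->R3 -> R2=(0,0,0,0) R3=(0,0,0,0)
Op 3: merge R2<->R3 -> R2=(0,0,0,0) R3=(0,0,0,0)
Op 4: inc R1 by 5 -> R1=(0,5,0,0) value=5
Op 5: inc R1 by 3 -> R1=(0,8,0,0) value=8
Op 6: merge R1<->R3 -> R1=(0,8,0,0) R3=(0,8,0,0)
Op 7: inc R2 by 5 -> R2=(0,0,5,0) value=5
Op 8: inc R3 by 4 -> R3=(0,8,0,4) value=12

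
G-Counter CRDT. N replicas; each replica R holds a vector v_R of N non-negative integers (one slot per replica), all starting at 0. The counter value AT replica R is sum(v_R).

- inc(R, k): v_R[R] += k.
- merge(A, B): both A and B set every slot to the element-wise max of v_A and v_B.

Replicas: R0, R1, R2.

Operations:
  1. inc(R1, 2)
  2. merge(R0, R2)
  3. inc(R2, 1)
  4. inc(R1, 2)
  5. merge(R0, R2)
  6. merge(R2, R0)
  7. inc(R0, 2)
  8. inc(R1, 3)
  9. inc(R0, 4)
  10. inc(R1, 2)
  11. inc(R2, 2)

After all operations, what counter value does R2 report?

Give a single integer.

Op 1: inc R1 by 2 -> R1=(0,2,0) value=2
Op 2: merge R0<->R2 -> R0=(0,0,0) R2=(0,0,0)
Op 3: inc R2 by 1 -> R2=(0,0,1) value=1
Op 4: inc R1 by 2 -> R1=(0,4,0) value=4
Op 5: merge R0<->R2 -> R0=(0,0,1) R2=(0,0,1)
Op 6: merge R2<->R0 -> R2=(0,0,1) R0=(0,0,1)
Op 7: inc R0 by 2 -> R0=(2,0,1) value=3
Op 8: inc R1 by 3 -> R1=(0,7,0) value=7
Op 9: inc R0 by 4 -> R0=(6,0,1) value=7
Op 10: inc R1 by 2 -> R1=(0,9,0) value=9
Op 11: inc R2 by 2 -> R2=(0,0,3) value=3

Answer: 3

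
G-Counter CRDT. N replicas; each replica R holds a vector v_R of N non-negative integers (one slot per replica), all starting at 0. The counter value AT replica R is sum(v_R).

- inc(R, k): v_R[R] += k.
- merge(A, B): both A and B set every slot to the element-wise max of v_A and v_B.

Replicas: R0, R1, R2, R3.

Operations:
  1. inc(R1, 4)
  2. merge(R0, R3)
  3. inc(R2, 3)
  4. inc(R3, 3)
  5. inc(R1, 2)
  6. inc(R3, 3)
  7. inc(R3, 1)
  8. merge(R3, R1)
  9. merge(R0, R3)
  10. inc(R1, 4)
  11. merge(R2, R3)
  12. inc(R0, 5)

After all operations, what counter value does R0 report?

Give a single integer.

Answer: 18

Derivation:
Op 1: inc R1 by 4 -> R1=(0,4,0,0) value=4
Op 2: merge R0<->R3 -> R0=(0,0,0,0) R3=(0,0,0,0)
Op 3: inc R2 by 3 -> R2=(0,0,3,0) value=3
Op 4: inc R3 by 3 -> R3=(0,0,0,3) value=3
Op 5: inc R1 by 2 -> R1=(0,6,0,0) value=6
Op 6: inc R3 by 3 -> R3=(0,0,0,6) value=6
Op 7: inc R3 by 1 -> R3=(0,0,0,7) value=7
Op 8: merge R3<->R1 -> R3=(0,6,0,7) R1=(0,6,0,7)
Op 9: merge R0<->R3 -> R0=(0,6,0,7) R3=(0,6,0,7)
Op 10: inc R1 by 4 -> R1=(0,10,0,7) value=17
Op 11: merge R2<->R3 -> R2=(0,6,3,7) R3=(0,6,3,7)
Op 12: inc R0 by 5 -> R0=(5,6,0,7) value=18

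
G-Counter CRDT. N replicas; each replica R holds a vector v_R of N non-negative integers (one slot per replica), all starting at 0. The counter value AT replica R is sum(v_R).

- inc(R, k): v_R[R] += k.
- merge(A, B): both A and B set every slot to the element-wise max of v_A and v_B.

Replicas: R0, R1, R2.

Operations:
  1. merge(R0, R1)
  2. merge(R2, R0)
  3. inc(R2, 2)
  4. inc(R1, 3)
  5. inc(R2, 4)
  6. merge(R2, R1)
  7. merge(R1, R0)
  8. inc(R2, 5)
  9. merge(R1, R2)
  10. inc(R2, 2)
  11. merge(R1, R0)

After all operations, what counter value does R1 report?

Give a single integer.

Op 1: merge R0<->R1 -> R0=(0,0,0) R1=(0,0,0)
Op 2: merge R2<->R0 -> R2=(0,0,0) R0=(0,0,0)
Op 3: inc R2 by 2 -> R2=(0,0,2) value=2
Op 4: inc R1 by 3 -> R1=(0,3,0) value=3
Op 5: inc R2 by 4 -> R2=(0,0,6) value=6
Op 6: merge R2<->R1 -> R2=(0,3,6) R1=(0,3,6)
Op 7: merge R1<->R0 -> R1=(0,3,6) R0=(0,3,6)
Op 8: inc R2 by 5 -> R2=(0,3,11) value=14
Op 9: merge R1<->R2 -> R1=(0,3,11) R2=(0,3,11)
Op 10: inc R2 by 2 -> R2=(0,3,13) value=16
Op 11: merge R1<->R0 -> R1=(0,3,11) R0=(0,3,11)

Answer: 14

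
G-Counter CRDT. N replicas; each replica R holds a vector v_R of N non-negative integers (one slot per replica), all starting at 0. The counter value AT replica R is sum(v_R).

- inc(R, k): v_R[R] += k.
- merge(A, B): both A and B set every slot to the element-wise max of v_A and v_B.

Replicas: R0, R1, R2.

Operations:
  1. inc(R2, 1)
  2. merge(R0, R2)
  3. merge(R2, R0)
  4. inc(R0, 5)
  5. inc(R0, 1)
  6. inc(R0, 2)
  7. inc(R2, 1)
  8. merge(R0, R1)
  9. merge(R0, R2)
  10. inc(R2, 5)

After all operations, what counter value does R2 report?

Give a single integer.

Op 1: inc R2 by 1 -> R2=(0,0,1) value=1
Op 2: merge R0<->R2 -> R0=(0,0,1) R2=(0,0,1)
Op 3: merge R2<->R0 -> R2=(0,0,1) R0=(0,0,1)
Op 4: inc R0 by 5 -> R0=(5,0,1) value=6
Op 5: inc R0 by 1 -> R0=(6,0,1) value=7
Op 6: inc R0 by 2 -> R0=(8,0,1) value=9
Op 7: inc R2 by 1 -> R2=(0,0,2) value=2
Op 8: merge R0<->R1 -> R0=(8,0,1) R1=(8,0,1)
Op 9: merge R0<->R2 -> R0=(8,0,2) R2=(8,0,2)
Op 10: inc R2 by 5 -> R2=(8,0,7) value=15

Answer: 15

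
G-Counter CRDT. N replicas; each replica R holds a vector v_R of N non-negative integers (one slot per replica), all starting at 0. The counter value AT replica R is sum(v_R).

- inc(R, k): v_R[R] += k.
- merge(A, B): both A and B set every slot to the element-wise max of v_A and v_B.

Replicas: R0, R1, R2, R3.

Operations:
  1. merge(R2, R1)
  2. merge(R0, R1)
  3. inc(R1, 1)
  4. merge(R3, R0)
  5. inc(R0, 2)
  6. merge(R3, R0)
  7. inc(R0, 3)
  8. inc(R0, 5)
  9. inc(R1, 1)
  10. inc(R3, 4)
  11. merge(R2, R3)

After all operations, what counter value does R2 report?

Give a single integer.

Op 1: merge R2<->R1 -> R2=(0,0,0,0) R1=(0,0,0,0)
Op 2: merge R0<->R1 -> R0=(0,0,0,0) R1=(0,0,0,0)
Op 3: inc R1 by 1 -> R1=(0,1,0,0) value=1
Op 4: merge R3<->R0 -> R3=(0,0,0,0) R0=(0,0,0,0)
Op 5: inc R0 by 2 -> R0=(2,0,0,0) value=2
Op 6: merge R3<->R0 -> R3=(2,0,0,0) R0=(2,0,0,0)
Op 7: inc R0 by 3 -> R0=(5,0,0,0) value=5
Op 8: inc R0 by 5 -> R0=(10,0,0,0) value=10
Op 9: inc R1 by 1 -> R1=(0,2,0,0) value=2
Op 10: inc R3 by 4 -> R3=(2,0,0,4) value=6
Op 11: merge R2<->R3 -> R2=(2,0,0,4) R3=(2,0,0,4)

Answer: 6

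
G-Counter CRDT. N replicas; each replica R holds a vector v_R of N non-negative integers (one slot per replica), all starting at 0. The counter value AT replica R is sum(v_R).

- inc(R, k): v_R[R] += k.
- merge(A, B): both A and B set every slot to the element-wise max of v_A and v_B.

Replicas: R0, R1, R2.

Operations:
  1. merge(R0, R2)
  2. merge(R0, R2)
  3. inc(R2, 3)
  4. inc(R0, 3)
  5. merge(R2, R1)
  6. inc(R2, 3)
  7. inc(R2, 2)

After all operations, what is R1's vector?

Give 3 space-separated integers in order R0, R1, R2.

Answer: 0 0 3

Derivation:
Op 1: merge R0<->R2 -> R0=(0,0,0) R2=(0,0,0)
Op 2: merge R0<->R2 -> R0=(0,0,0) R2=(0,0,0)
Op 3: inc R2 by 3 -> R2=(0,0,3) value=3
Op 4: inc R0 by 3 -> R0=(3,0,0) value=3
Op 5: merge R2<->R1 -> R2=(0,0,3) R1=(0,0,3)
Op 6: inc R2 by 3 -> R2=(0,0,6) value=6
Op 7: inc R2 by 2 -> R2=(0,0,8) value=8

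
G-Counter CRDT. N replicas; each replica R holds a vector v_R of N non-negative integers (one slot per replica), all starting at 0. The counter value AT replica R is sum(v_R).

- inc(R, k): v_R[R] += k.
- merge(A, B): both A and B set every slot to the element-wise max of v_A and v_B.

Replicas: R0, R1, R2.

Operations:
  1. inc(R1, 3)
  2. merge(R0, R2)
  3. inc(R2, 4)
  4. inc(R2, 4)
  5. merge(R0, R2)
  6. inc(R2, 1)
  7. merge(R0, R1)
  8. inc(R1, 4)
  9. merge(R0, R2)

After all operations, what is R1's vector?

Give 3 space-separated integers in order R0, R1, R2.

Answer: 0 7 8

Derivation:
Op 1: inc R1 by 3 -> R1=(0,3,0) value=3
Op 2: merge R0<->R2 -> R0=(0,0,0) R2=(0,0,0)
Op 3: inc R2 by 4 -> R2=(0,0,4) value=4
Op 4: inc R2 by 4 -> R2=(0,0,8) value=8
Op 5: merge R0<->R2 -> R0=(0,0,8) R2=(0,0,8)
Op 6: inc R2 by 1 -> R2=(0,0,9) value=9
Op 7: merge R0<->R1 -> R0=(0,3,8) R1=(0,3,8)
Op 8: inc R1 by 4 -> R1=(0,7,8) value=15
Op 9: merge R0<->R2 -> R0=(0,3,9) R2=(0,3,9)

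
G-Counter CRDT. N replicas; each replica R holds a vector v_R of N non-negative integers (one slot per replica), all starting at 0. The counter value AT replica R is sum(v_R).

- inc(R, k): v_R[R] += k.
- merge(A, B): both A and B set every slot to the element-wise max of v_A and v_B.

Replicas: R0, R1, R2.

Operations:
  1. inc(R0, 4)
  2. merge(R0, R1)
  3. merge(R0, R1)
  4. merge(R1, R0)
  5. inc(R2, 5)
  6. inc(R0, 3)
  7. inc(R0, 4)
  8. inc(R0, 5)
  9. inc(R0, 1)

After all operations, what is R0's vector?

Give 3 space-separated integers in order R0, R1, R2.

Answer: 17 0 0

Derivation:
Op 1: inc R0 by 4 -> R0=(4,0,0) value=4
Op 2: merge R0<->R1 -> R0=(4,0,0) R1=(4,0,0)
Op 3: merge R0<->R1 -> R0=(4,0,0) R1=(4,0,0)
Op 4: merge R1<->R0 -> R1=(4,0,0) R0=(4,0,0)
Op 5: inc R2 by 5 -> R2=(0,0,5) value=5
Op 6: inc R0 by 3 -> R0=(7,0,0) value=7
Op 7: inc R0 by 4 -> R0=(11,0,0) value=11
Op 8: inc R0 by 5 -> R0=(16,0,0) value=16
Op 9: inc R0 by 1 -> R0=(17,0,0) value=17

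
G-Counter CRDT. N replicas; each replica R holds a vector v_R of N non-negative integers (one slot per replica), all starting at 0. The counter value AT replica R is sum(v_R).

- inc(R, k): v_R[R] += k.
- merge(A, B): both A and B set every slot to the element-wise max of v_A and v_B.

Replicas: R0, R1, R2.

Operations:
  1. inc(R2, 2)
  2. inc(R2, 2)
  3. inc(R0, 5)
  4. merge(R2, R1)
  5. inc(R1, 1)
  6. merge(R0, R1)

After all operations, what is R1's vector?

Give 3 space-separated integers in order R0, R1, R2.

Answer: 5 1 4

Derivation:
Op 1: inc R2 by 2 -> R2=(0,0,2) value=2
Op 2: inc R2 by 2 -> R2=(0,0,4) value=4
Op 3: inc R0 by 5 -> R0=(5,0,0) value=5
Op 4: merge R2<->R1 -> R2=(0,0,4) R1=(0,0,4)
Op 5: inc R1 by 1 -> R1=(0,1,4) value=5
Op 6: merge R0<->R1 -> R0=(5,1,4) R1=(5,1,4)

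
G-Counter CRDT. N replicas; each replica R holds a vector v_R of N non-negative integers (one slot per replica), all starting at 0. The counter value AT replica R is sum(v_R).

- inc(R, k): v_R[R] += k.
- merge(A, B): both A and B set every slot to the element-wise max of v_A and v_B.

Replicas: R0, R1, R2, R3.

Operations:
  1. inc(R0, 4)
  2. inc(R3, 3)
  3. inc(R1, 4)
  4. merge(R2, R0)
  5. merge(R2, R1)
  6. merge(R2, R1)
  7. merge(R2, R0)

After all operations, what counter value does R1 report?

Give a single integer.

Answer: 8

Derivation:
Op 1: inc R0 by 4 -> R0=(4,0,0,0) value=4
Op 2: inc R3 by 3 -> R3=(0,0,0,3) value=3
Op 3: inc R1 by 4 -> R1=(0,4,0,0) value=4
Op 4: merge R2<->R0 -> R2=(4,0,0,0) R0=(4,0,0,0)
Op 5: merge R2<->R1 -> R2=(4,4,0,0) R1=(4,4,0,0)
Op 6: merge R2<->R1 -> R2=(4,4,0,0) R1=(4,4,0,0)
Op 7: merge R2<->R0 -> R2=(4,4,0,0) R0=(4,4,0,0)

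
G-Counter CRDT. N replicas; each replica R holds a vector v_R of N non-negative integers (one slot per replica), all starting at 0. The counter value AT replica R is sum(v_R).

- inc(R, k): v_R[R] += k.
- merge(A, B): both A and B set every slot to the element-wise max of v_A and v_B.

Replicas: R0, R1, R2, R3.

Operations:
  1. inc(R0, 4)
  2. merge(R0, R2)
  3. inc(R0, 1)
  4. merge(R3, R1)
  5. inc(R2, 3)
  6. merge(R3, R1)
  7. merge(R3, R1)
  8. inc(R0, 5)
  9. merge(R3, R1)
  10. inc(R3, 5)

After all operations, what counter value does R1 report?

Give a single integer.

Op 1: inc R0 by 4 -> R0=(4,0,0,0) value=4
Op 2: merge R0<->R2 -> R0=(4,0,0,0) R2=(4,0,0,0)
Op 3: inc R0 by 1 -> R0=(5,0,0,0) value=5
Op 4: merge R3<->R1 -> R3=(0,0,0,0) R1=(0,0,0,0)
Op 5: inc R2 by 3 -> R2=(4,0,3,0) value=7
Op 6: merge R3<->R1 -> R3=(0,0,0,0) R1=(0,0,0,0)
Op 7: merge R3<->R1 -> R3=(0,0,0,0) R1=(0,0,0,0)
Op 8: inc R0 by 5 -> R0=(10,0,0,0) value=10
Op 9: merge R3<->R1 -> R3=(0,0,0,0) R1=(0,0,0,0)
Op 10: inc R3 by 5 -> R3=(0,0,0,5) value=5

Answer: 0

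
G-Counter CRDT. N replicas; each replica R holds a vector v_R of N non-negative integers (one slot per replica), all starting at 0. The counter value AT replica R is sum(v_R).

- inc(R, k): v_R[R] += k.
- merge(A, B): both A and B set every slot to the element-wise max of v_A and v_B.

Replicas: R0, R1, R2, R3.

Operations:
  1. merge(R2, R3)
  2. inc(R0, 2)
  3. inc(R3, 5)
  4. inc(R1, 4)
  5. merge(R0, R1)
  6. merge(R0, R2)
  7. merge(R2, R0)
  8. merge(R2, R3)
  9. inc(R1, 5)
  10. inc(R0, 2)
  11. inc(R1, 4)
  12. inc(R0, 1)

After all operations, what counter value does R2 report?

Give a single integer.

Answer: 11

Derivation:
Op 1: merge R2<->R3 -> R2=(0,0,0,0) R3=(0,0,0,0)
Op 2: inc R0 by 2 -> R0=(2,0,0,0) value=2
Op 3: inc R3 by 5 -> R3=(0,0,0,5) value=5
Op 4: inc R1 by 4 -> R1=(0,4,0,0) value=4
Op 5: merge R0<->R1 -> R0=(2,4,0,0) R1=(2,4,0,0)
Op 6: merge R0<->R2 -> R0=(2,4,0,0) R2=(2,4,0,0)
Op 7: merge R2<->R0 -> R2=(2,4,0,0) R0=(2,4,0,0)
Op 8: merge R2<->R3 -> R2=(2,4,0,5) R3=(2,4,0,5)
Op 9: inc R1 by 5 -> R1=(2,9,0,0) value=11
Op 10: inc R0 by 2 -> R0=(4,4,0,0) value=8
Op 11: inc R1 by 4 -> R1=(2,13,0,0) value=15
Op 12: inc R0 by 1 -> R0=(5,4,0,0) value=9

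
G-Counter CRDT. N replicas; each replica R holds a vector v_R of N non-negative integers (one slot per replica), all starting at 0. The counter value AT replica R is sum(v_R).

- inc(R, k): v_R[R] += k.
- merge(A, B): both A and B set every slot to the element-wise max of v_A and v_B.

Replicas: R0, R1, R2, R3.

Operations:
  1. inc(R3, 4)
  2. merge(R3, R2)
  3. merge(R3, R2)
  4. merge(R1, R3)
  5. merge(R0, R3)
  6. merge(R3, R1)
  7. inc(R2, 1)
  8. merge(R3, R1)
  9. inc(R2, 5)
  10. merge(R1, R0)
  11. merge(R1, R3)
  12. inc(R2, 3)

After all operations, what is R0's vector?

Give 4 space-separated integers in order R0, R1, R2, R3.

Op 1: inc R3 by 4 -> R3=(0,0,0,4) value=4
Op 2: merge R3<->R2 -> R3=(0,0,0,4) R2=(0,0,0,4)
Op 3: merge R3<->R2 -> R3=(0,0,0,4) R2=(0,0,0,4)
Op 4: merge R1<->R3 -> R1=(0,0,0,4) R3=(0,0,0,4)
Op 5: merge R0<->R3 -> R0=(0,0,0,4) R3=(0,0,0,4)
Op 6: merge R3<->R1 -> R3=(0,0,0,4) R1=(0,0,0,4)
Op 7: inc R2 by 1 -> R2=(0,0,1,4) value=5
Op 8: merge R3<->R1 -> R3=(0,0,0,4) R1=(0,0,0,4)
Op 9: inc R2 by 5 -> R2=(0,0,6,4) value=10
Op 10: merge R1<->R0 -> R1=(0,0,0,4) R0=(0,0,0,4)
Op 11: merge R1<->R3 -> R1=(0,0,0,4) R3=(0,0,0,4)
Op 12: inc R2 by 3 -> R2=(0,0,9,4) value=13

Answer: 0 0 0 4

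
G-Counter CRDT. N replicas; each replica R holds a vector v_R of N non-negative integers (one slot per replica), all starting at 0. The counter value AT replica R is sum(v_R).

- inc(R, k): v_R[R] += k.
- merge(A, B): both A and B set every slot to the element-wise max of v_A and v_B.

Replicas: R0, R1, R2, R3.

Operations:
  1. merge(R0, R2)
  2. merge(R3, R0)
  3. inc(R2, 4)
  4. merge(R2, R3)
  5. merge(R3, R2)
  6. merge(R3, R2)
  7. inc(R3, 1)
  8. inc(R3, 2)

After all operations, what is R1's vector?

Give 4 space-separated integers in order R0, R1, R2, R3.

Op 1: merge R0<->R2 -> R0=(0,0,0,0) R2=(0,0,0,0)
Op 2: merge R3<->R0 -> R3=(0,0,0,0) R0=(0,0,0,0)
Op 3: inc R2 by 4 -> R2=(0,0,4,0) value=4
Op 4: merge R2<->R3 -> R2=(0,0,4,0) R3=(0,0,4,0)
Op 5: merge R3<->R2 -> R3=(0,0,4,0) R2=(0,0,4,0)
Op 6: merge R3<->R2 -> R3=(0,0,4,0) R2=(0,0,4,0)
Op 7: inc R3 by 1 -> R3=(0,0,4,1) value=5
Op 8: inc R3 by 2 -> R3=(0,0,4,3) value=7

Answer: 0 0 0 0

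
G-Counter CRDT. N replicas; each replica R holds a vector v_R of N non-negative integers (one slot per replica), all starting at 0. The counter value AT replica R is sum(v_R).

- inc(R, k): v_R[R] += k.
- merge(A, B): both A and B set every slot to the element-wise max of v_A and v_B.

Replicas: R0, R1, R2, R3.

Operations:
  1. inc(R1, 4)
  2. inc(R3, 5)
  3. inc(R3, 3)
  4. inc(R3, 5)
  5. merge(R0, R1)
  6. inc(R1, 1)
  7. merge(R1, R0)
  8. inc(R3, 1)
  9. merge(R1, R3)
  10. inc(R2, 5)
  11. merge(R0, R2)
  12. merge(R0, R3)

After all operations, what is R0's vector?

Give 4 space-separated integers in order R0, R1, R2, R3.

Answer: 0 5 5 14

Derivation:
Op 1: inc R1 by 4 -> R1=(0,4,0,0) value=4
Op 2: inc R3 by 5 -> R3=(0,0,0,5) value=5
Op 3: inc R3 by 3 -> R3=(0,0,0,8) value=8
Op 4: inc R3 by 5 -> R3=(0,0,0,13) value=13
Op 5: merge R0<->R1 -> R0=(0,4,0,0) R1=(0,4,0,0)
Op 6: inc R1 by 1 -> R1=(0,5,0,0) value=5
Op 7: merge R1<->R0 -> R1=(0,5,0,0) R0=(0,5,0,0)
Op 8: inc R3 by 1 -> R3=(0,0,0,14) value=14
Op 9: merge R1<->R3 -> R1=(0,5,0,14) R3=(0,5,0,14)
Op 10: inc R2 by 5 -> R2=(0,0,5,0) value=5
Op 11: merge R0<->R2 -> R0=(0,5,5,0) R2=(0,5,5,0)
Op 12: merge R0<->R3 -> R0=(0,5,5,14) R3=(0,5,5,14)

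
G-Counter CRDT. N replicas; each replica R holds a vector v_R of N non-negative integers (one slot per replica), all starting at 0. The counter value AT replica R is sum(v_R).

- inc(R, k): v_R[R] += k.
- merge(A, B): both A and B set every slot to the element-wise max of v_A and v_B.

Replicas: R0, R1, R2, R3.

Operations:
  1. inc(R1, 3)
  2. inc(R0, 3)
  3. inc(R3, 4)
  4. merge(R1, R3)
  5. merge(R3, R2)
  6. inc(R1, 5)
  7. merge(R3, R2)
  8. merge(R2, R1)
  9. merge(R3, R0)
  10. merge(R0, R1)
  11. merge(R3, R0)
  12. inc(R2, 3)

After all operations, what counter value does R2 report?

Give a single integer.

Op 1: inc R1 by 3 -> R1=(0,3,0,0) value=3
Op 2: inc R0 by 3 -> R0=(3,0,0,0) value=3
Op 3: inc R3 by 4 -> R3=(0,0,0,4) value=4
Op 4: merge R1<->R3 -> R1=(0,3,0,4) R3=(0,3,0,4)
Op 5: merge R3<->R2 -> R3=(0,3,0,4) R2=(0,3,0,4)
Op 6: inc R1 by 5 -> R1=(0,8,0,4) value=12
Op 7: merge R3<->R2 -> R3=(0,3,0,4) R2=(0,3,0,4)
Op 8: merge R2<->R1 -> R2=(0,8,0,4) R1=(0,8,0,4)
Op 9: merge R3<->R0 -> R3=(3,3,0,4) R0=(3,3,0,4)
Op 10: merge R0<->R1 -> R0=(3,8,0,4) R1=(3,8,0,4)
Op 11: merge R3<->R0 -> R3=(3,8,0,4) R0=(3,8,0,4)
Op 12: inc R2 by 3 -> R2=(0,8,3,4) value=15

Answer: 15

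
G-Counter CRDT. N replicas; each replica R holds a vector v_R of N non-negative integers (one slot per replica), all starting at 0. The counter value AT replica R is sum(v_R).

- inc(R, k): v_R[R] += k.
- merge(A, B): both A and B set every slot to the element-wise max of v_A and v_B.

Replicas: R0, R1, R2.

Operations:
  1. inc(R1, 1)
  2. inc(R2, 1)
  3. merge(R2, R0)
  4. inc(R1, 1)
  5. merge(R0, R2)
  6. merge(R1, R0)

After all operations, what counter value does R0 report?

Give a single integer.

Answer: 3

Derivation:
Op 1: inc R1 by 1 -> R1=(0,1,0) value=1
Op 2: inc R2 by 1 -> R2=(0,0,1) value=1
Op 3: merge R2<->R0 -> R2=(0,0,1) R0=(0,0,1)
Op 4: inc R1 by 1 -> R1=(0,2,0) value=2
Op 5: merge R0<->R2 -> R0=(0,0,1) R2=(0,0,1)
Op 6: merge R1<->R0 -> R1=(0,2,1) R0=(0,2,1)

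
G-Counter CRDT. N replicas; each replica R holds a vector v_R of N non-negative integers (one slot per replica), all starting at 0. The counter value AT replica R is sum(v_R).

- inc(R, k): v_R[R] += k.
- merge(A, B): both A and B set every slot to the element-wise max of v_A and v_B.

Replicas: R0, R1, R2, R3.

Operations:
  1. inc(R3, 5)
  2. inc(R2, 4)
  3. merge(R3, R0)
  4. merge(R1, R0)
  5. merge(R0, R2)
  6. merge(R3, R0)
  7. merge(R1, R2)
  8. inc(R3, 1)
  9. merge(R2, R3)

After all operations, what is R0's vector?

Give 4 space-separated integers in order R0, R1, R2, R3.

Op 1: inc R3 by 5 -> R3=(0,0,0,5) value=5
Op 2: inc R2 by 4 -> R2=(0,0,4,0) value=4
Op 3: merge R3<->R0 -> R3=(0,0,0,5) R0=(0,0,0,5)
Op 4: merge R1<->R0 -> R1=(0,0,0,5) R0=(0,0,0,5)
Op 5: merge R0<->R2 -> R0=(0,0,4,5) R2=(0,0,4,5)
Op 6: merge R3<->R0 -> R3=(0,0,4,5) R0=(0,0,4,5)
Op 7: merge R1<->R2 -> R1=(0,0,4,5) R2=(0,0,4,5)
Op 8: inc R3 by 1 -> R3=(0,0,4,6) value=10
Op 9: merge R2<->R3 -> R2=(0,0,4,6) R3=(0,0,4,6)

Answer: 0 0 4 5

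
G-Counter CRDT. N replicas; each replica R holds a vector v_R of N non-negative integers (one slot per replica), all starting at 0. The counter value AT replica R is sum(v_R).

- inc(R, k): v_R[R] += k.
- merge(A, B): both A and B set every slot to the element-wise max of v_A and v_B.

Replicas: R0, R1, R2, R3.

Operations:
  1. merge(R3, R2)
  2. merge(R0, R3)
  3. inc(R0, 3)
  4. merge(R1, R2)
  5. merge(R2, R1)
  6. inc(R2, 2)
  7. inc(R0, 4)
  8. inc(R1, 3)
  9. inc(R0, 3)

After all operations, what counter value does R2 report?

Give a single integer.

Answer: 2

Derivation:
Op 1: merge R3<->R2 -> R3=(0,0,0,0) R2=(0,0,0,0)
Op 2: merge R0<->R3 -> R0=(0,0,0,0) R3=(0,0,0,0)
Op 3: inc R0 by 3 -> R0=(3,0,0,0) value=3
Op 4: merge R1<->R2 -> R1=(0,0,0,0) R2=(0,0,0,0)
Op 5: merge R2<->R1 -> R2=(0,0,0,0) R1=(0,0,0,0)
Op 6: inc R2 by 2 -> R2=(0,0,2,0) value=2
Op 7: inc R0 by 4 -> R0=(7,0,0,0) value=7
Op 8: inc R1 by 3 -> R1=(0,3,0,0) value=3
Op 9: inc R0 by 3 -> R0=(10,0,0,0) value=10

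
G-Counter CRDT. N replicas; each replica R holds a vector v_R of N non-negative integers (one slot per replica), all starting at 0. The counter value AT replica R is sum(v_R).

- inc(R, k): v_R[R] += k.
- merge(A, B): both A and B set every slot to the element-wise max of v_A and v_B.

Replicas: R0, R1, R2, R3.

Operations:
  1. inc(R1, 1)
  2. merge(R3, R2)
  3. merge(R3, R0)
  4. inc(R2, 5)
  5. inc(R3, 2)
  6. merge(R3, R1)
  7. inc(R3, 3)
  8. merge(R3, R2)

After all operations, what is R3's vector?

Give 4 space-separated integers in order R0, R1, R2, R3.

Op 1: inc R1 by 1 -> R1=(0,1,0,0) value=1
Op 2: merge R3<->R2 -> R3=(0,0,0,0) R2=(0,0,0,0)
Op 3: merge R3<->R0 -> R3=(0,0,0,0) R0=(0,0,0,0)
Op 4: inc R2 by 5 -> R2=(0,0,5,0) value=5
Op 5: inc R3 by 2 -> R3=(0,0,0,2) value=2
Op 6: merge R3<->R1 -> R3=(0,1,0,2) R1=(0,1,0,2)
Op 7: inc R3 by 3 -> R3=(0,1,0,5) value=6
Op 8: merge R3<->R2 -> R3=(0,1,5,5) R2=(0,1,5,5)

Answer: 0 1 5 5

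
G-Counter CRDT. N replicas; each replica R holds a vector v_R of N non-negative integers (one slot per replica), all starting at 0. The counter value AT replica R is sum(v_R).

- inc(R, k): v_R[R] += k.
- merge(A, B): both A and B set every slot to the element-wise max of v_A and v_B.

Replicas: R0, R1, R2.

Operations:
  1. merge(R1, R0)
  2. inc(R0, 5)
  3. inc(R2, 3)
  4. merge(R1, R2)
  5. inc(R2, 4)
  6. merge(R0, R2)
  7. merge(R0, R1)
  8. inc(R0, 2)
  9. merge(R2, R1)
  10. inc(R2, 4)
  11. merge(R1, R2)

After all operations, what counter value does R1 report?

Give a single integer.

Op 1: merge R1<->R0 -> R1=(0,0,0) R0=(0,0,0)
Op 2: inc R0 by 5 -> R0=(5,0,0) value=5
Op 3: inc R2 by 3 -> R2=(0,0,3) value=3
Op 4: merge R1<->R2 -> R1=(0,0,3) R2=(0,0,3)
Op 5: inc R2 by 4 -> R2=(0,0,7) value=7
Op 6: merge R0<->R2 -> R0=(5,0,7) R2=(5,0,7)
Op 7: merge R0<->R1 -> R0=(5,0,7) R1=(5,0,7)
Op 8: inc R0 by 2 -> R0=(7,0,7) value=14
Op 9: merge R2<->R1 -> R2=(5,0,7) R1=(5,0,7)
Op 10: inc R2 by 4 -> R2=(5,0,11) value=16
Op 11: merge R1<->R2 -> R1=(5,0,11) R2=(5,0,11)

Answer: 16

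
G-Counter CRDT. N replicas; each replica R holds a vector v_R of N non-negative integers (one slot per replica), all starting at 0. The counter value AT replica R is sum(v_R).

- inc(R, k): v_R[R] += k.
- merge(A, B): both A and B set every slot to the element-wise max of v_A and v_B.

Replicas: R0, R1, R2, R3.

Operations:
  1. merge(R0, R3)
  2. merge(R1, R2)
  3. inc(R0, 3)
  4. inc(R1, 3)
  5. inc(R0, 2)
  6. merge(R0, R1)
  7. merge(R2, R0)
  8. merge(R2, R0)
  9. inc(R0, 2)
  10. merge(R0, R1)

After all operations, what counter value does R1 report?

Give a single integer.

Op 1: merge R0<->R3 -> R0=(0,0,0,0) R3=(0,0,0,0)
Op 2: merge R1<->R2 -> R1=(0,0,0,0) R2=(0,0,0,0)
Op 3: inc R0 by 3 -> R0=(3,0,0,0) value=3
Op 4: inc R1 by 3 -> R1=(0,3,0,0) value=3
Op 5: inc R0 by 2 -> R0=(5,0,0,0) value=5
Op 6: merge R0<->R1 -> R0=(5,3,0,0) R1=(5,3,0,0)
Op 7: merge R2<->R0 -> R2=(5,3,0,0) R0=(5,3,0,0)
Op 8: merge R2<->R0 -> R2=(5,3,0,0) R0=(5,3,0,0)
Op 9: inc R0 by 2 -> R0=(7,3,0,0) value=10
Op 10: merge R0<->R1 -> R0=(7,3,0,0) R1=(7,3,0,0)

Answer: 10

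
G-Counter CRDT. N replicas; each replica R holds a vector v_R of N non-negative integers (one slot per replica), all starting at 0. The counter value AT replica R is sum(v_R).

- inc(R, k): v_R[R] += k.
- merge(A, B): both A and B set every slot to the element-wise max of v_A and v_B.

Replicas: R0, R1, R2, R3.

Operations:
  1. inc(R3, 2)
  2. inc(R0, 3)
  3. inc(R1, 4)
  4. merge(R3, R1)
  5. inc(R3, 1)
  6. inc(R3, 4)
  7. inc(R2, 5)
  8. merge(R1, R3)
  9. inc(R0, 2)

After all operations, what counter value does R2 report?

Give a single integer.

Answer: 5

Derivation:
Op 1: inc R3 by 2 -> R3=(0,0,0,2) value=2
Op 2: inc R0 by 3 -> R0=(3,0,0,0) value=3
Op 3: inc R1 by 4 -> R1=(0,4,0,0) value=4
Op 4: merge R3<->R1 -> R3=(0,4,0,2) R1=(0,4,0,2)
Op 5: inc R3 by 1 -> R3=(0,4,0,3) value=7
Op 6: inc R3 by 4 -> R3=(0,4,0,7) value=11
Op 7: inc R2 by 5 -> R2=(0,0,5,0) value=5
Op 8: merge R1<->R3 -> R1=(0,4,0,7) R3=(0,4,0,7)
Op 9: inc R0 by 2 -> R0=(5,0,0,0) value=5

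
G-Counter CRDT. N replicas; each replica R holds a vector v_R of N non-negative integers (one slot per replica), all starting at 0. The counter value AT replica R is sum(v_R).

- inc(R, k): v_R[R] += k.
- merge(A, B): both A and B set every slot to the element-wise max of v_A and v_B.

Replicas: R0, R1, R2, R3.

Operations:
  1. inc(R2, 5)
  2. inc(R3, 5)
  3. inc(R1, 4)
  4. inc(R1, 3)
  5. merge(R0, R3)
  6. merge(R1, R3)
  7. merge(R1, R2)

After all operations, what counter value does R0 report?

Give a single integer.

Op 1: inc R2 by 5 -> R2=(0,0,5,0) value=5
Op 2: inc R3 by 5 -> R3=(0,0,0,5) value=5
Op 3: inc R1 by 4 -> R1=(0,4,0,0) value=4
Op 4: inc R1 by 3 -> R1=(0,7,0,0) value=7
Op 5: merge R0<->R3 -> R0=(0,0,0,5) R3=(0,0,0,5)
Op 6: merge R1<->R3 -> R1=(0,7,0,5) R3=(0,7,0,5)
Op 7: merge R1<->R2 -> R1=(0,7,5,5) R2=(0,7,5,5)

Answer: 5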